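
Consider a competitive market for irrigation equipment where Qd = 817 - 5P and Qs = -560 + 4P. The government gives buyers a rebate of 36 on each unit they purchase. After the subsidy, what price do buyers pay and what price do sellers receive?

Pre-subsidy: 817 - 5P = -560 + 4P gives P* = 153, Q* = 52.
With the rebate, buyers effectively pay Pb = Ps − 36, where Ps is the price sellers receive.
Demand in terms of Ps becomes Qd = 817 − 5(Ps − 36) = 997 - 5Ps. Setting this equal to supply: 997 - 5Ps = -560 + 4Ps, so Ps = 173.
Buyers pay Pb = 173 − 36 = 137; Q' = -560 + 4·173 = 132.

Buyers pay 137; sellers receive 173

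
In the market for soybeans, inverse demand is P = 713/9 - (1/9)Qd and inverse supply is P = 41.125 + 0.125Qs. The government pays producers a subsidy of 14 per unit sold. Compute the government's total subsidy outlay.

Government cost = 52514/17

Pre-subsidy: 713/9 - (1/9)Q = 41.125 + 0.125Q gives Q* = 2743/17 and P* = 1042/17.
With the subsidy, sellers receive Ps = Pb + 14 for each unit, where Pb is the price buyers pay.
On the curves, Pb = 713/9 - (1/9)Q and Ps = 41.125 + 0.125Q; the wedge Ps − Pb = 14 gives 41.125 + 0.125Q − (713/9 - (1/9)Q) = 14, so Q' = 3751/17.
Then Pb = 713/9 − (1/9)·(3751/17) = 930/17 and Ps = 41.125 + 0.125·(3751/17) = 1168/17.
Government outlay = subsidy × quantity = 14 × 3751/17 = 52514/17.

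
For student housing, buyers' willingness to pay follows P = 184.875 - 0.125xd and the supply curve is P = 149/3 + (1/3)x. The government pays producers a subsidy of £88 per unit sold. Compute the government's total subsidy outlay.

Pre-subsidy: 184.875 - 0.125x = 149/3 + (1/3)x gives x* = 295 and P* = 148.
With the subsidy, sellers receive Ps = Pb + 88 for each unit, where Pb is the price buyers pay.
On the curves, Pb = 184.875 - 0.125x and Ps = 149/3 + (1/3)x; the wedge Ps − Pb = 88 gives 149/3 + (1/3)x − (184.875 - 0.125x) = 88, so x' = 487.
Then Pb = 184.875 − 0.125·487 = 124 and Ps = 149/3 + (1/3)·487 = 212.
Government outlay = subsidy × quantity = 88 × 487 = 42856.

Government cost = £42856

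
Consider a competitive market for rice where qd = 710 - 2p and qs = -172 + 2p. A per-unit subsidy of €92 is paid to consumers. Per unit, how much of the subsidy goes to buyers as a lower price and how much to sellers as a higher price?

Pre-subsidy: 710 - 2p = -172 + 2p gives p* = 220.5, q* = 269.
With the rebate, buyers effectively pay pb = ps − 92, where ps is the price sellers receive.
Demand in terms of ps becomes qd = 710 − 2(ps − 92) = 894 - 2ps. Setting this equal to supply: 894 - 2ps = -172 + 2ps, so ps = 266.5.
Buyers pay pb = 266.5 − 92 = 174.5; q' = -172 + 2·266.5 = 361.
Buyers' price falls by p* − pb = 220.5 − 174.5 = 46; sellers' price rises by ps − p* = 266.5 − 220.5 = 46.

Buyers gain €46 per unit; sellers gain €46 per unit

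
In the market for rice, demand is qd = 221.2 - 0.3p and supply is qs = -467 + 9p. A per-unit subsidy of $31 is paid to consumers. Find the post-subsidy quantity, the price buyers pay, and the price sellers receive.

q' = 208; buyers pay $44; sellers receive $75

Pre-subsidy: 221.2 - 0.3p = -467 + 9p gives p* = 74, q* = 199.
With the rebate, buyers effectively pay pb = ps − 31, where ps is the price sellers receive.
Demand in terms of ps becomes qd = 221.2 − 0.3(ps − 31) = 230.5 - 0.3ps. Setting this equal to supply: 230.5 - 0.3ps = -467 + 9ps, so ps = 75.
Buyers pay pb = 75 − 31 = 44; q' = -467 + 9·75 = 208.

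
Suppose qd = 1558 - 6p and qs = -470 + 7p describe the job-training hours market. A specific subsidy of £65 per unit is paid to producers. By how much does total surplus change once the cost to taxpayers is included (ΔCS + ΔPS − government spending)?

Pre-subsidy: 1558 - 6p = -470 + 7p gives p* = 156, q* = 622.
With the subsidy, sellers receive ps = pb + 65 for each unit, where pb is the price buyers pay.
Supply in terms of pb becomes qs = -470 + 7(pb + 65) = -15 + 7pb. Setting this equal to demand: 1558 - 6pb = -15 + 7pb, so pb = 121.
Sellers receive ps = 121 + 65 = 186; q' = 1558 − 6·121 = 832.
ΔCS = ½(622 + 832)(156 − 121) = 25445; ΔPS = ½(622 + 832)(186 − 156) = 21810.
Government spending = 65 × 832 = 54080.
Net change = 25445 + 21810 − 54080 = -6825. The loss equals the DWL triangle ½·65·210.

Net change in total surplus = -£6825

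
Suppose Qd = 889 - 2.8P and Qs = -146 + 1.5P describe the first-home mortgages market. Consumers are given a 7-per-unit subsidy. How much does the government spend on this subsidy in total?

Government cost = 66787/43

Pre-subsidy: 889 - 2.8P = -146 + 1.5P gives P* = 10350/43, Q* = 9247/43.
With the rebate, buyers effectively pay Pb = Ps − 7, where Ps is the price sellers receive.
Demand in terms of Ps becomes Qd = 889 − 2.8(Ps − 7) = 908.6 - 2.8Ps. Setting this equal to supply: 908.6 - 2.8Ps = -146 + 1.5Ps, so Ps = 10546/43.
Buyers pay Pb = 10546/43 − 7 = 10245/43; Q' = -146 + 1.5·(10546/43) = 9541/43.
Government outlay = subsidy × quantity = 7 × 9541/43 = 66787/43.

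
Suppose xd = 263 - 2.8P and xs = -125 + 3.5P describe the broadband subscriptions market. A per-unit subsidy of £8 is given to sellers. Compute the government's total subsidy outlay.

Government cost = £824

Pre-subsidy: 263 - 2.8P = -125 + 3.5P gives P* = 3880/63, x* = 815/9.
With the subsidy, sellers receive Ps = Pb + 8 for each unit, where Pb is the price buyers pay.
Supply in terms of Pb becomes xs = -125 + 3.5(Pb + 8) = -97 + 3.5Pb. Setting this equal to demand: 263 - 2.8Pb = -97 + 3.5Pb, so Pb = 400/7.
Sellers receive Ps = 400/7 + 8 = 456/7; x' = 263 − 2.8·(400/7) = 103.
Government outlay = subsidy × quantity = 8 × 103 = 824.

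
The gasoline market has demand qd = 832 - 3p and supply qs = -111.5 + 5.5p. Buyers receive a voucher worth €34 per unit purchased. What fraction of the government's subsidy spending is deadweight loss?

DWL / government spending = 33/565

Pre-subsidy: 832 - 3p = -111.5 + 5.5p gives p* = 111, q* = 499.
With the rebate, buyers effectively pay pb = ps − 34, where ps is the price sellers receive.
Demand in terms of ps becomes qd = 832 − 3(ps − 34) = 934 - 3ps. Setting this equal to supply: 934 - 3ps = -111.5 + 5.5ps, so ps = 123.
Buyers pay pb = 123 − 34 = 89; q' = -111.5 + 5.5·123 = 565.
ΔCS = ½(499 + 565)(111 − 89) = 11704; ΔPS = ½(499 + 565)(123 − 111) = 6384.
Government spending = 34 × 565 = 19210.
DWL = ½ × 34 × (565 − 499) = 1122; fraction = 1122 / 19210 = 33/565.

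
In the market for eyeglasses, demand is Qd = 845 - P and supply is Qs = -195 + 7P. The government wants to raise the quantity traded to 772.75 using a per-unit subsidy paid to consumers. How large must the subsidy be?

Required subsidy s = 66 per unit

At Q = 772.75, invert demand for the buyer price: Pb = (845 − 772.75)/1 = 72.25; invert supply for the seller price: Ps = (772.75 − (-195))/7 = 138.25.
The subsidy must fill the gap: s = Ps − Pb = 138.25 − 72.25 = 66.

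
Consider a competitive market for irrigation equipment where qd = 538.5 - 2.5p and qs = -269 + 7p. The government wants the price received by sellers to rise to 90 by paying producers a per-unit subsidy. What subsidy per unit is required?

At a seller price of 90, quantity supplied is -269 + 7·90 = 361.
Buyers absorb 361 only when they pay pb with 538.5 − 2.5·pb = 361, i.e. pb = 71.
s = ps − pb = 90 − 71 = 19.

Required subsidy s = 19 per unit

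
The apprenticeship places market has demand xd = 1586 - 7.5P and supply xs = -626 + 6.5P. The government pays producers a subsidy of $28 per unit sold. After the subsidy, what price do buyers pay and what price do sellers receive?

Buyers pay $145; sellers receive $173

Pre-subsidy: 1586 - 7.5P = -626 + 6.5P gives P* = 158, x* = 401.
With the subsidy, sellers receive Ps = Pb + 28 for each unit, where Pb is the price buyers pay.
Supply in terms of Pb becomes xs = -626 + 6.5(Pb + 28) = -444 + 6.5Pb. Setting this equal to demand: 1586 - 7.5Pb = -444 + 6.5Pb, so Pb = 145.
Sellers receive Ps = 145 + 28 = 173; x' = 1586 − 7.5·145 = 498.5.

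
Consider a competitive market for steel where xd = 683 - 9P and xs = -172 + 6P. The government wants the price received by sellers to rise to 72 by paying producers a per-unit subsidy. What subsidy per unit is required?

Required subsidy s = 25 per unit

At a seller price of 72, quantity supplied is -172 + 6·72 = 260.
Buyers absorb 260 only when they pay Pb with 683 − 9·Pb = 260, i.e. Pb = 47.
s = Ps − Pb = 72 − 47 = 25.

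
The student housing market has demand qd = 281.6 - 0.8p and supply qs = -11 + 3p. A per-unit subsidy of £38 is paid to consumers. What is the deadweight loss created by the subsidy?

Pre-subsidy: 281.6 - 0.8p = -11 + 3p gives p* = 77, q* = 220.
With the rebate, buyers effectively pay pb = ps − 38, where ps is the price sellers receive.
Demand in terms of ps becomes qd = 281.6 − 0.8(ps − 38) = 312 - 0.8ps. Setting this equal to supply: 312 - 0.8ps = -11 + 3ps, so ps = 85.
Buyers pay pb = 85 − 38 = 47; q' = -11 + 3·85 = 244.
The subsidy expands output by 244 − 220 = 24 past the efficient level; on those units the gap between marginal cost and willingness to pay runs from 0 up to 38.
DWL = ½ × 38 × 24 = 456.

Deadweight loss = £456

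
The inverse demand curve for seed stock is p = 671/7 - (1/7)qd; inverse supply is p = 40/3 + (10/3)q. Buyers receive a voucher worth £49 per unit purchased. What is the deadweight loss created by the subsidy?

Deadweight loss = 50421/146

Pre-subsidy: 671/7 - (1/7)q = 40/3 + (10/3)q gives q* = 1733/73 and p* = 6750/73.
With the rebate, buyers effectively pay pb = ps − 49, where ps is the price sellers receive.
On the curves, pb = 671/7 - (1/7)q and ps = 40/3 + (10/3)q; the wedge ps − pb = 49 gives 40/3 + (10/3)q − (671/7 - (1/7)q) = 49, so q' = 2762/73.
Then pb = 671/7 − (1/7)·(2762/73) = 6603/73 and ps = 40/3 + (10/3)·(2762/73) = 10180/73.
The subsidy expands output by 2762/73 − 1733/73 = 1029/73 past the efficient level; on those units the gap between marginal cost and willingness to pay runs from 0 up to 49.
DWL = ½ × 49 × 1029/73 = 50421/146.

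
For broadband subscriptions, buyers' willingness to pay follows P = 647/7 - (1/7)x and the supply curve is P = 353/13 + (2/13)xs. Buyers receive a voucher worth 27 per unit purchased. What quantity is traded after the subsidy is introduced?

Pre-subsidy: 647/7 - (1/7)x = 353/13 + (2/13)x gives x* = 220 and P* = 61.
With the rebate, buyers effectively pay Pb = Ps − 27, where Ps is the price sellers receive.
On the curves, Pb = 647/7 - (1/7)x and Ps = 353/13 + (2/13)x; the wedge Ps − Pb = 27 gives 353/13 + (2/13)x − (647/7 - (1/7)x) = 27, so x' = 311.
Then Pb = 647/7 − (1/7)·311 = 48 and Ps = 353/13 + (2/13)·311 = 75.

x' = 311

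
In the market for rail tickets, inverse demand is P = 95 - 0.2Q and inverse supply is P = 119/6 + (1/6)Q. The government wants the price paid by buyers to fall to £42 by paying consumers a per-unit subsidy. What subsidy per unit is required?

At a buyer price of 42, quantity demanded is 475 − 5·42 = 265.
Sellers supply 265 only when they receive Ps = 119/6 + (1/6)·265 = 64.
s = Ps − Pb = 64 − 42 = 22.

Required subsidy s = £22 per unit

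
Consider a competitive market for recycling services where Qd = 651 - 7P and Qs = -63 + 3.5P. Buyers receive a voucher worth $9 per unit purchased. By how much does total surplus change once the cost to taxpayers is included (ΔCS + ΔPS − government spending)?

Pre-subsidy: 651 - 7P = -63 + 3.5P gives P* = 68, Q* = 175.
With the rebate, buyers effectively pay Pb = Ps − 9, where Ps is the price sellers receive.
Demand in terms of Ps becomes Qd = 651 − 7(Ps − 9) = 714 - 7Ps. Setting this equal to supply: 714 - 7Ps = -63 + 3.5Ps, so Ps = 74.
Buyers pay Pb = 74 − 9 = 65; Q' = -63 + 3.5·74 = 196.
ΔCS = ½(175 + 196)(68 − 65) = 556.5; ΔPS = ½(175 + 196)(74 − 68) = 1113.
Government spending = 9 × 196 = 1764.
Net change = 556.5 + 1113 − 1764 = -94.5. The loss equals the DWL triangle ½·9·21.

Net change in total surplus = -$94.5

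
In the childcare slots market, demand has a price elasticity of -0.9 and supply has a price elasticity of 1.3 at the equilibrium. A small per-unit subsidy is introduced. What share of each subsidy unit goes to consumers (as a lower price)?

For a small subsidy around the equilibrium, the benefit split depends on the relative slopes, which at a point are proportional to the elasticities.
Buyer share = εs/(εs + |εd|) = 1.3/(1.3 + 0.9) = 13/22; seller share = |εd|/(εs + |εd|) = 9/22.

Consumer share = 13/22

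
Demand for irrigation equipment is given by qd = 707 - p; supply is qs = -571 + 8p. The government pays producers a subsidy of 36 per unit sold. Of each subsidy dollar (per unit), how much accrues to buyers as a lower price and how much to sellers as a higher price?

Buyers gain 32 per unit; sellers gain 4 per unit

Pre-subsidy: 707 - p = -571 + 8p gives p* = 142, q* = 565.
With the subsidy, sellers receive ps = pb + 36 for each unit, where pb is the price buyers pay.
Supply in terms of pb becomes qs = -571 + 8(pb + 36) = -283 + 8pb. Setting this equal to demand: 707 - pb = -283 + 8pb, so pb = 110.
Sellers receive ps = 110 + 36 = 146; q' = 707 − 1·110 = 597.
Buyers' price falls by p* − pb = 142 − 110 = 32; sellers' price rises by ps − p* = 146 − 142 = 4.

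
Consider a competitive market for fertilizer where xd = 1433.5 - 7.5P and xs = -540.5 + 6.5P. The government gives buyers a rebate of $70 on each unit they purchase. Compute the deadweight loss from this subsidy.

Pre-subsidy: 1433.5 - 7.5P = -540.5 + 6.5P gives P* = 141, x* = 376.
With the rebate, buyers effectively pay Pb = Ps − 70, where Ps is the price sellers receive.
Demand in terms of Ps becomes xd = 1433.5 − 7.5(Ps − 70) = 1958.5 - 7.5Ps. Setting this equal to supply: 1958.5 - 7.5Ps = -540.5 + 6.5Ps, so Ps = 178.5.
Buyers pay Pb = 178.5 − 70 = 108.5; x' = -540.5 + 6.5·178.5 = 619.75.
The subsidy expands output by 619.75 − 376 = 243.75 past the efficient level; on those units the gap between marginal cost and willingness to pay runs from 0 up to 70.
DWL = ½ × 70 × 243.75 = 8531.25.

Deadweight loss = $8531.25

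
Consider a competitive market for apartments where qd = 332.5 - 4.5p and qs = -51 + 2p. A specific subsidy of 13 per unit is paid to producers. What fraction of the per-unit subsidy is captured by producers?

Producer share = 9/13

Pre-subsidy: 332.5 - 4.5p = -51 + 2p gives p* = 59, q* = 67.
With the subsidy, sellers receive ps = pb + 13 for each unit, where pb is the price buyers pay.
Supply in terms of pb becomes qs = -51 + 2(pb + 13) = -25 + 2pb. Setting this equal to demand: 332.5 - 4.5pb = -25 + 2pb, so pb = 55.
Sellers receive ps = 55 + 13 = 68; q' = 332.5 − 4.5·55 = 85.
Buyers' price falls by p* − pb = 59 − 55 = 4; sellers' price rises by ps − p* = 68 − 59 = 9.
So producers capture 9/13 = 9/13 of each unit of subsidy.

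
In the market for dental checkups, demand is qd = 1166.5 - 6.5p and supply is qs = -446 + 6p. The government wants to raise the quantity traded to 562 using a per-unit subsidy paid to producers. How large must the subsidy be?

At q = 562, invert demand for the buyer price: pb = (1166.5 − 562)/6.5 = 93; invert supply for the seller price: ps = (562 − (-446))/6 = 168.
The subsidy must fill the gap: s = ps − pb = 168 − 93 = 75.

Required subsidy s = 75 per unit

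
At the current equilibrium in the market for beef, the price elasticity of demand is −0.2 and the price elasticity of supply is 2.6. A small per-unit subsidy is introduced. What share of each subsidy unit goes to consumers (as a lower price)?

Consumer share = 13/14

For a small subsidy around the equilibrium, the benefit split depends on the relative slopes, which at a point are proportional to the elasticities.
Buyer share = εs/(εs + |εd|) = 2.6/(2.6 + 0.2) = 13/14; seller share = |εd|/(εs + |εd|) = 1/14.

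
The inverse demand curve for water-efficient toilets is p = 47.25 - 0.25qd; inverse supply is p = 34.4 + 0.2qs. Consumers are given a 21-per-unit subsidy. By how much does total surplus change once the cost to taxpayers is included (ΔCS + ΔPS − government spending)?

Pre-subsidy: 47.25 - 0.25q = 34.4 + 0.2q gives q* = 257/9 and p* = 361/9.
With the rebate, buyers effectively pay pb = ps − 21, where ps is the price sellers receive.
On the curves, pb = 47.25 - 0.25q and ps = 34.4 + 0.2q; the wedge ps − pb = 21 gives 34.4 + 0.2q − (47.25 - 0.25q) = 21, so q' = 677/9.
Then pb = 47.25 − 0.25·(677/9) = 256/9 and ps = 34.4 + 0.2·(677/9) = 445/9.
ΔCS = ½(257/9 + 677/9)(361/9 − 256/9) = 16345/27; ΔPS = ½(257/9 + 677/9)(445/9 − 361/9) = 13076/27.
Government spending = 21 × 677/9 = 4739/3.
Net change = 16345/27 + 13076/27 − 4739/3 = -490. The loss equals the DWL triangle ½·21·140/3.

Net change in total surplus = -490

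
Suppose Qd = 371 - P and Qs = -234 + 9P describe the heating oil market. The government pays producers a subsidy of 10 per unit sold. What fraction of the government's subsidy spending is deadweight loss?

Pre-subsidy: 371 - P = -234 + 9P gives P* = 60.5, Q* = 310.5.
With the subsidy, sellers receive Ps = Pb + 10 for each unit, where Pb is the price buyers pay.
Supply in terms of Pb becomes Qs = -234 + 9(Pb + 10) = -144 + 9Pb. Setting this equal to demand: 371 - Pb = -144 + 9Pb, so Pb = 51.5.
Sellers receive Ps = 51.5 + 10 = 61.5; Q' = 371 − 1·51.5 = 319.5.
ΔCS = ½(310.5 + 319.5)(60.5 − 51.5) = 2835; ΔPS = ½(310.5 + 319.5)(61.5 − 60.5) = 315.
Government spending = 10 × 319.5 = 3195.
DWL = ½ × 10 × (319.5 − 310.5) = 45; fraction = 45 / 3195 = 1/71.

DWL / government spending = 1/71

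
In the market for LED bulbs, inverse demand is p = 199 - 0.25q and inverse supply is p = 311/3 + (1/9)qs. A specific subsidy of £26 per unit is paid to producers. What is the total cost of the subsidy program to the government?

Government cost = £8736

Pre-subsidy: 199 - 0.25q = 311/3 + (1/9)q gives q* = 264 and p* = 133.
With the subsidy, sellers receive ps = pb + 26 for each unit, where pb is the price buyers pay.
On the curves, pb = 199 - 0.25q and ps = 311/3 + (1/9)q; the wedge ps − pb = 26 gives 311/3 + (1/9)q − (199 - 0.25q) = 26, so q' = 336.
Then pb = 199 − 0.25·336 = 115 and ps = 311/3 + (1/9)·336 = 141.
Government outlay = subsidy × quantity = 26 × 336 = 8736.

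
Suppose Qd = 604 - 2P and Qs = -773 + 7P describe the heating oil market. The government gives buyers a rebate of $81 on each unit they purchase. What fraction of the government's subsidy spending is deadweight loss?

Pre-subsidy: 604 - 2P = -773 + 7P gives P* = 153, Q* = 298.
With the rebate, buyers effectively pay Pb = Ps − 81, where Ps is the price sellers receive.
Demand in terms of Ps becomes Qd = 604 − 2(Ps − 81) = 766 - 2Ps. Setting this equal to supply: 766 - 2Ps = -773 + 7Ps, so Ps = 171.
Buyers pay Pb = 171 − 81 = 90; Q' = -773 + 7·171 = 424.
ΔCS = ½(298 + 424)(153 − 90) = 22743; ΔPS = ½(298 + 424)(171 − 153) = 6498.
Government spending = 81 × 424 = 34344.
DWL = ½ × 81 × (424 − 298) = 5103; fraction = 5103 / 34344 = 63/424.

DWL / government spending = 63/424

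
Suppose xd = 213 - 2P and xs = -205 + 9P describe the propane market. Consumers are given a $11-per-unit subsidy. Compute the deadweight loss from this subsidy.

Pre-subsidy: 213 - 2P = -205 + 9P gives P* = 38, x* = 137.
With the rebate, buyers effectively pay Pb = Ps − 11, where Ps is the price sellers receive.
Demand in terms of Ps becomes xd = 213 − 2(Ps − 11) = 235 - 2Ps. Setting this equal to supply: 235 - 2Ps = -205 + 9Ps, so Ps = 40.
Buyers pay Pb = 40 − 11 = 29; x' = -205 + 9·40 = 155.
The subsidy expands output by 155 − 137 = 18 past the efficient level; on those units the gap between marginal cost and willingness to pay runs from 0 up to 11.
DWL = ½ × 11 × 18 = 99.

Deadweight loss = $99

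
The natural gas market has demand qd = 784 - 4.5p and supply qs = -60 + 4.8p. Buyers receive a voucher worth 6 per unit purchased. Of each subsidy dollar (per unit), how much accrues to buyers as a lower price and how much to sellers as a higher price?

Buyers gain 96/31 per unit; sellers gain 90/31 per unit

Pre-subsidy: 784 - 4.5p = -60 + 4.8p gives p* = 8440/93, q* = 11644/31.
With the rebate, buyers effectively pay pb = ps − 6, where ps is the price sellers receive.
Demand in terms of ps becomes qd = 784 − 4.5(ps − 6) = 811 - 4.5ps. Setting this equal to supply: 811 - 4.5ps = -60 + 4.8ps, so ps = 8710/93.
Buyers pay pb = 8710/93 − 6 = 8152/93; q' = -60 + 4.8·(8710/93) = 12076/31.
Buyers' price falls by p* − pb = 8440/93 − 8152/93 = 96/31; sellers' price rises by ps − p* = 8710/93 − 8440/93 = 90/31.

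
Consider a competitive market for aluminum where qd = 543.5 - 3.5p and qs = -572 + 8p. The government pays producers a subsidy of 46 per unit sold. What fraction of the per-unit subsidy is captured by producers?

Producer share = 7/23

Pre-subsidy: 543.5 - 3.5p = -572 + 8p gives p* = 97, q* = 204.
With the subsidy, sellers receive ps = pb + 46 for each unit, where pb is the price buyers pay.
Supply in terms of pb becomes qs = -572 + 8(pb + 46) = -204 + 8pb. Setting this equal to demand: 543.5 - 3.5pb = -204 + 8pb, so pb = 65.
Sellers receive ps = 65 + 46 = 111; q' = 543.5 − 3.5·65 = 316.
Buyers' price falls by p* − pb = 97 − 65 = 32; sellers' price rises by ps − p* = 111 − 97 = 14.
So producers capture 14/46 = 7/23 of each unit of subsidy.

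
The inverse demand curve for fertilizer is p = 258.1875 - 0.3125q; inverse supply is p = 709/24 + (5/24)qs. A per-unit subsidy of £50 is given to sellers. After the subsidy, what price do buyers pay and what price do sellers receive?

Buyers pay £91; sellers receive £141

Pre-subsidy: 258.1875 - 0.3125q = 709/24 + (5/24)q gives q* = 439 and p* = 121.
With the subsidy, sellers receive ps = pb + 50 for each unit, where pb is the price buyers pay.
On the curves, pb = 258.1875 - 0.3125q and ps = 709/24 + (5/24)q; the wedge ps − pb = 50 gives 709/24 + (5/24)q − (258.1875 - 0.3125q) = 50, so q' = 535.
Then pb = 258.1875 − 0.3125·535 = 91 and ps = 709/24 + (5/24)·535 = 141.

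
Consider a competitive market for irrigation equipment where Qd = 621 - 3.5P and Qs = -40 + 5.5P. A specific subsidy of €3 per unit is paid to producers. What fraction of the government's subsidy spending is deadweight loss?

Pre-subsidy: 621 - 3.5P = -40 + 5.5P gives P* = 661/9, Q* = 6551/18.
With the subsidy, sellers receive Ps = Pb + 3 for each unit, where Pb is the price buyers pay.
Supply in terms of Pb becomes Qs = -40 + 5.5(Pb + 3) = -23.5 + 5.5Pb. Setting this equal to demand: 621 - 3.5Pb = -23.5 + 5.5Pb, so Pb = 1289/18.
Sellers receive Ps = 1289/18 + 3 = 1343/18; Q' = 621 − 3.5·(1289/18) = 13333/36.
ΔCS = ½(6551/18 + 13333/36)(661/9 − 1289/18) = 290785/432; ΔPS = ½(6551/18 + 13333/36)(1343/18 − 661/9) = 185045/432.
Government spending = 3 × 13333/36 = 13333/12.
DWL = ½ × 3 × (13333/36 − 6551/18) = 9.625; fraction = 9.625 / (13333/12) = 231/26666.

DWL / government spending = 231/26666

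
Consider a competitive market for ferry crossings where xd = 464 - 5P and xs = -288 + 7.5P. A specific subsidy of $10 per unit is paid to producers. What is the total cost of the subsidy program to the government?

Pre-subsidy: 464 - 5P = -288 + 7.5P gives P* = 60.16, x* = 163.2.
With the subsidy, sellers receive Ps = Pb + 10 for each unit, where Pb is the price buyers pay.
Supply in terms of Pb becomes xs = -288 + 7.5(Pb + 10) = -213 + 7.5Pb. Setting this equal to demand: 464 - 5Pb = -213 + 7.5Pb, so Pb = 54.16.
Sellers receive Ps = 54.16 + 10 = 64.16; x' = 464 − 5·54.16 = 193.2.
Government outlay = subsidy × quantity = 10 × 193.2 = 1932.

Government cost = $1932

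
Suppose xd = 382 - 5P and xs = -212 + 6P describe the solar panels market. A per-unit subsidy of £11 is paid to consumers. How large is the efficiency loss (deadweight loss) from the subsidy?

Deadweight loss = £165

Pre-subsidy: 382 - 5P = -212 + 6P gives P* = 54, x* = 112.
With the rebate, buyers effectively pay Pb = Ps − 11, where Ps is the price sellers receive.
Demand in terms of Ps becomes xd = 382 − 5(Ps − 11) = 437 - 5Ps. Setting this equal to supply: 437 - 5Ps = -212 + 6Ps, so Ps = 59.
Buyers pay Pb = 59 − 11 = 48; x' = -212 + 6·59 = 142.
The subsidy expands output by 142 − 112 = 30 past the efficient level; on those units the gap between marginal cost and willingness to pay runs from 0 up to 11.
DWL = ½ × 11 × 30 = 165.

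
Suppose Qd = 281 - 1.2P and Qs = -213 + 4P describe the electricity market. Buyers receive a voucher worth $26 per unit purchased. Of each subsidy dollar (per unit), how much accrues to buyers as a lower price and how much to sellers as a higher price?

Buyers gain $20 per unit; sellers gain $6 per unit

Pre-subsidy: 281 - 1.2P = -213 + 4P gives P* = 95, Q* = 167.
With the rebate, buyers effectively pay Pb = Ps − 26, where Ps is the price sellers receive.
Demand in terms of Ps becomes Qd = 281 − 1.2(Ps − 26) = 312.2 - 1.2Ps. Setting this equal to supply: 312.2 - 1.2Ps = -213 + 4Ps, so Ps = 101.
Buyers pay Pb = 101 − 26 = 75; Q' = -213 + 4·101 = 191.
Buyers' price falls by P* − Pb = 95 − 75 = 20; sellers' price rises by Ps − P* = 101 − 95 = 6.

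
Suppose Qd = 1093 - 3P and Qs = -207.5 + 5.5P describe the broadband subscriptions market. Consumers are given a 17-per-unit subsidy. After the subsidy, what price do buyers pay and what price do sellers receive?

Buyers pay 142; sellers receive 159

Pre-subsidy: 1093 - 3P = -207.5 + 5.5P gives P* = 153, Q* = 634.
With the rebate, buyers effectively pay Pb = Ps − 17, where Ps is the price sellers receive.
Demand in terms of Ps becomes Qd = 1093 − 3(Ps − 17) = 1144 - 3Ps. Setting this equal to supply: 1144 - 3Ps = -207.5 + 5.5Ps, so Ps = 159.
Buyers pay Pb = 159 − 17 = 142; Q' = -207.5 + 5.5·159 = 667.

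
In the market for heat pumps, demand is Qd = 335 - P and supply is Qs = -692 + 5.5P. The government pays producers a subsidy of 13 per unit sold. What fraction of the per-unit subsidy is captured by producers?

Pre-subsidy: 335 - P = -692 + 5.5P gives P* = 158, Q* = 177.
With the subsidy, sellers receive Ps = Pb + 13 for each unit, where Pb is the price buyers pay.
Supply in terms of Pb becomes Qs = -692 + 5.5(Pb + 13) = -620.5 + 5.5Pb. Setting this equal to demand: 335 - Pb = -620.5 + 5.5Pb, so Pb = 147.
Sellers receive Ps = 147 + 13 = 160; Q' = 335 − 1·147 = 188.
Buyers' price falls by P* − Pb = 158 − 147 = 11; sellers' price rises by Ps − P* = 160 − 158 = 2.
So producers capture 2/13 = 2/13 of each unit of subsidy.

Producer share = 2/13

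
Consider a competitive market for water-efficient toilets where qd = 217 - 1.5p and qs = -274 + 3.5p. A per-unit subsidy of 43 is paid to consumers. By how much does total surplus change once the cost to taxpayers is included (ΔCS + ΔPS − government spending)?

Pre-subsidy: 217 - 1.5p = -274 + 3.5p gives p* = 98.2, q* = 69.7.
With the rebate, buyers effectively pay pb = ps − 43, where ps is the price sellers receive.
Demand in terms of ps becomes qd = 217 − 1.5(ps − 43) = 281.5 - 1.5ps. Setting this equal to supply: 281.5 - 1.5ps = -274 + 3.5ps, so ps = 111.1.
Buyers pay pb = 111.1 − 43 = 68.1; q' = -274 + 3.5·111.1 = 114.85.
ΔCS = ½(69.7 + 114.85)(98.2 − 68.1) = 2777.4775; ΔPS = ½(69.7 + 114.85)(111.1 − 98.2) = 1190.3475.
Government spending = 43 × 114.85 = 4938.55.
Net change = 2777.4775 + 1190.3475 − 4938.55 = -970.725. The loss equals the DWL triangle ½·43·45.15.

Net change in total surplus = -970.725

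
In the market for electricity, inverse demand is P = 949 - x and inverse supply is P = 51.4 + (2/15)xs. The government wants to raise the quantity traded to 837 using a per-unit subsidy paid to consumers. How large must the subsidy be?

Required subsidy s = 51 per unit

At x = 837, from the demand curve buyers pay Pb = 949 − 1·837 = 112; from the supply curve sellers need Ps = 51.4 + (2/15)·837 = 163.
The subsidy must fill the gap: s = Ps − Pb = 163 − 112 = 51.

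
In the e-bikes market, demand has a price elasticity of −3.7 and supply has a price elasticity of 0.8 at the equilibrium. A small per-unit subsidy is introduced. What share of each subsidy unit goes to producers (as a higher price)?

For a small subsidy around the equilibrium, the benefit split depends on the relative slopes, which at a point are proportional to the elasticities.
Buyer share = εs/(εs + |εd|) = 0.8/(0.8 + 3.7) = 8/45; seller share = |εd|/(εs + |εd|) = 37/45.
So producers capture 37/45 of the subsidy.

Producer share = 37/45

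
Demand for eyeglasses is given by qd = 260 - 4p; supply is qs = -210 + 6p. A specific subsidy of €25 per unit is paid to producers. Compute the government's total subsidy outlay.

Pre-subsidy: 260 - 4p = -210 + 6p gives p* = 47, q* = 72.
With the subsidy, sellers receive ps = pb + 25 for each unit, where pb is the price buyers pay.
Supply in terms of pb becomes qs = -210 + 6(pb + 25) = -60 + 6pb. Setting this equal to demand: 260 - 4pb = -60 + 6pb, so pb = 32.
Sellers receive ps = 32 + 25 = 57; q' = 260 − 4·32 = 132.
Government outlay = subsidy × quantity = 25 × 132 = 3300.

Government cost = €3300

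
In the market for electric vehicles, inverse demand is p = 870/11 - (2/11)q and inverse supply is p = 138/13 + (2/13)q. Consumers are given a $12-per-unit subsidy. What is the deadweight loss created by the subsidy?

Deadweight loss = $214.5

Pre-subsidy: 870/11 - (2/11)q = 138/13 + (2/13)q gives q* = 204 and p* = 42.
With the rebate, buyers effectively pay pb = ps − 12, where ps is the price sellers receive.
On the curves, pb = 870/11 - (2/11)q and ps = 138/13 + (2/13)q; the wedge ps − pb = 12 gives 138/13 + (2/13)q − (870/11 - (2/11)q) = 12, so q' = 239.75.
Then pb = 870/11 − (2/11)·239.75 = 35.5 and ps = 138/13 + (2/13)·239.75 = 47.5.
The subsidy expands output by 239.75 − 204 = 35.75 past the efficient level; on those units the gap between marginal cost and willingness to pay runs from 0 up to 12.
DWL = ½ × 12 × 35.75 = 214.5.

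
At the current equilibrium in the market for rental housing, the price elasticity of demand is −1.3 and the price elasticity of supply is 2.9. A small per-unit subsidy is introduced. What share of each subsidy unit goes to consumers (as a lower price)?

Consumer share = 29/42

For a small subsidy around the equilibrium, the benefit split depends on the relative slopes, which at a point are proportional to the elasticities.
Buyer share = εs/(εs + |εd|) = 2.9/(2.9 + 1.3) = 29/42; seller share = |εd|/(εs + |εd|) = 13/42.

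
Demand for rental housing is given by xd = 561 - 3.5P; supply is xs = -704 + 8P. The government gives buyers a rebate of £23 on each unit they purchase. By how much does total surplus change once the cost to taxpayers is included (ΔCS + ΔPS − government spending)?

Net change in total surplus = -£644

Pre-subsidy: 561 - 3.5P = -704 + 8P gives P* = 110, x* = 176.
With the rebate, buyers effectively pay Pb = Ps − 23, where Ps is the price sellers receive.
Demand in terms of Ps becomes xd = 561 − 3.5(Ps − 23) = 641.5 - 3.5Ps. Setting this equal to supply: 641.5 - 3.5Ps = -704 + 8Ps, so Ps = 117.
Buyers pay Pb = 117 − 23 = 94; x' = -704 + 8·117 = 232.
ΔCS = ½(176 + 232)(110 − 94) = 3264; ΔPS = ½(176 + 232)(117 − 110) = 1428.
Government spending = 23 × 232 = 5336.
Net change = 3264 + 1428 − 5336 = -644. The loss equals the DWL triangle ½·23·56.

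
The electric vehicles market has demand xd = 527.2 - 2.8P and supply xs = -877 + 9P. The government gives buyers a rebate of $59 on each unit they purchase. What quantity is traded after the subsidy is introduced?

x' = 320

Pre-subsidy: 527.2 - 2.8P = -877 + 9P gives P* = 119, x* = 194.
With the rebate, buyers effectively pay Pb = Ps − 59, where Ps is the price sellers receive.
Demand in terms of Ps becomes xd = 527.2 − 2.8(Ps − 59) = 692.4 - 2.8Ps. Setting this equal to supply: 692.4 - 2.8Ps = -877 + 9Ps, so Ps = 133.
Buyers pay Pb = 133 − 59 = 74; x' = -877 + 9·133 = 320.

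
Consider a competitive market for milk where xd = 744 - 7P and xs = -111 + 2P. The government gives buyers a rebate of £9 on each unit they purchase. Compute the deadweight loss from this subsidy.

Pre-subsidy: 744 - 7P = -111 + 2P gives P* = 95, x* = 79.
With the rebate, buyers effectively pay Pb = Ps − 9, where Ps is the price sellers receive.
Demand in terms of Ps becomes xd = 744 − 7(Ps − 9) = 807 - 7Ps. Setting this equal to supply: 807 - 7Ps = -111 + 2Ps, so Ps = 102.
Buyers pay Pb = 102 − 9 = 93; x' = -111 + 2·102 = 93.
The subsidy expands output by 93 − 79 = 14 past the efficient level; on those units the gap between marginal cost and willingness to pay runs from 0 up to 9.
DWL = ½ × 9 × 14 = 63.

Deadweight loss = £63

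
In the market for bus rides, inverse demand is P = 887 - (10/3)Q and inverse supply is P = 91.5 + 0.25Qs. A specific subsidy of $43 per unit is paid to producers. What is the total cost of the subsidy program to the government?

Pre-subsidy: 887 - (10/3)Q = 91.5 + 0.25Q gives Q* = 222 and P* = 147.
With the subsidy, sellers receive Ps = Pb + 43 for each unit, where Pb is the price buyers pay.
On the curves, Pb = 887 - (10/3)Q and Ps = 91.5 + 0.25Q; the wedge Ps − Pb = 43 gives 91.5 + 0.25Q − (887 - (10/3)Q) = 43, so Q' = 234.
Then Pb = 887 − (10/3)·234 = 107 and Ps = 91.5 + 0.25·234 = 150.
Government outlay = subsidy × quantity = 43 × 234 = 10062.

Government cost = $10062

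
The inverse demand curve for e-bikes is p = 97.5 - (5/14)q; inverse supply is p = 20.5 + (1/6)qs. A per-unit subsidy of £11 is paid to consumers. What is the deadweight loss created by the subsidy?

Pre-subsidy: 97.5 - (5/14)q = 20.5 + (1/6)q gives q* = 147 and p* = 45.
With the rebate, buyers effectively pay pb = ps − 11, where ps is the price sellers receive.
On the curves, pb = 97.5 - (5/14)q and ps = 20.5 + (1/6)q; the wedge ps − pb = 11 gives 20.5 + (1/6)q − (97.5 - (5/14)q) = 11, so q' = 168.
Then pb = 97.5 − (5/14)·168 = 37.5 and ps = 20.5 + (1/6)·168 = 48.5.
The subsidy expands output by 168 − 147 = 21 past the efficient level; on those units the gap between marginal cost and willingness to pay runs from 0 up to 11.
DWL = ½ × 11 × 21 = 115.5.

Deadweight loss = £115.5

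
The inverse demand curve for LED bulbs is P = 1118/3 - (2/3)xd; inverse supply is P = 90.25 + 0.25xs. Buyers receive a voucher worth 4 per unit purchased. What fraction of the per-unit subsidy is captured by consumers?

Pre-subsidy: 1118/3 - (2/3)x = 90.25 + 0.25x gives x* = 3389/11 and P* = 1840/11.
With the rebate, buyers effectively pay Pb = Ps − 4, where Ps is the price sellers receive.
On the curves, Pb = 1118/3 - (2/3)x and Ps = 90.25 + 0.25x; the wedge Ps − Pb = 4 gives 90.25 + 0.25x − (1118/3 - (2/3)x) = 4, so x' = 3437/11.
Then Pb = 1118/3 − (2/3)·(3437/11) = 1808/11 and Ps = 90.25 + 0.25·(3437/11) = 1852/11.
Buyers' price falls by P* − Pb = 1840/11 − 1808/11 = 32/11; sellers' price rises by Ps − P* = 1852/11 − 1840/11 = 12/11.
So consumers capture (32/11)/4 = 8/11 of each unit of subsidy.

Consumer share = 8/11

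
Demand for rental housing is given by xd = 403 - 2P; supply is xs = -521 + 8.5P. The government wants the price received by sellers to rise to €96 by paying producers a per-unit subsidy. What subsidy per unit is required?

Required subsidy s = €42 per unit

At a seller price of 96, quantity supplied is -521 + 8.5·96 = 295.
Buyers absorb 295 only when they pay Pb with 403 − 2·Pb = 295, i.e. Pb = 54.
s = Ps − Pb = 96 − 54 = 42.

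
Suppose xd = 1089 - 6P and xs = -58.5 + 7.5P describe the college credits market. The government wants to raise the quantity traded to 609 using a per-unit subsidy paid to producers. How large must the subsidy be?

Required subsidy s = 9 per unit

At x = 609, invert demand for the buyer price: Pb = (1089 − 609)/6 = 80; invert supply for the seller price: Ps = (609 − (-58.5))/7.5 = 89.
The subsidy must fill the gap: s = Ps − Pb = 89 − 80 = 9.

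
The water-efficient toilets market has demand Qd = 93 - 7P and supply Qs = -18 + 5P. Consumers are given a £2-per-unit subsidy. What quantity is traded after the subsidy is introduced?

Q' = 409/12

Pre-subsidy: 93 - 7P = -18 + 5P gives P* = 9.25, Q* = 28.25.
With the rebate, buyers effectively pay Pb = Ps − 2, where Ps is the price sellers receive.
Demand in terms of Ps becomes Qd = 93 − 7(Ps − 2) = 107 - 7Ps. Setting this equal to supply: 107 - 7Ps = -18 + 5Ps, so Ps = 125/12.
Buyers pay Pb = 125/12 − 2 = 101/12; Q' = -18 + 5·(125/12) = 409/12.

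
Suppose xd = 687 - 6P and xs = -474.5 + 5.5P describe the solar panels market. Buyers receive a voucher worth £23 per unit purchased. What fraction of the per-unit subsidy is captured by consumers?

Pre-subsidy: 687 - 6P = -474.5 + 5.5P gives P* = 101, x* = 81.
With the rebate, buyers effectively pay Pb = Ps − 23, where Ps is the price sellers receive.
Demand in terms of Ps becomes xd = 687 − 6(Ps − 23) = 825 - 6Ps. Setting this equal to supply: 825 - 6Ps = -474.5 + 5.5Ps, so Ps = 113.
Buyers pay Pb = 113 − 23 = 90; x' = -474.5 + 5.5·113 = 147.
Buyers' price falls by P* − Pb = 101 − 90 = 11; sellers' price rises by Ps − P* = 113 − 101 = 12.
So consumers capture 11/23 = 11/23 of each unit of subsidy.

Consumer share = 11/23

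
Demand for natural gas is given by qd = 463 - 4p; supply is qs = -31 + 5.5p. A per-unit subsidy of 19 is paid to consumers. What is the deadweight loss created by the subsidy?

Deadweight loss = 418

Pre-subsidy: 463 - 4p = -31 + 5.5p gives p* = 52, q* = 255.
With the rebate, buyers effectively pay pb = ps − 19, where ps is the price sellers receive.
Demand in terms of ps becomes qd = 463 − 4(ps − 19) = 539 - 4ps. Setting this equal to supply: 539 - 4ps = -31 + 5.5ps, so ps = 60.
Buyers pay pb = 60 − 19 = 41; q' = -31 + 5.5·60 = 299.
The subsidy expands output by 299 − 255 = 44 past the efficient level; on those units the gap between marginal cost and willingness to pay runs from 0 up to 19.
DWL = ½ × 19 × 44 = 418.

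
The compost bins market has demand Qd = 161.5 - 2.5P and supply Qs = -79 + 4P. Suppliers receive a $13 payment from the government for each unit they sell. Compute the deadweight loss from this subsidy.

Pre-subsidy: 161.5 - 2.5P = -79 + 4P gives P* = 37, Q* = 69.
With the subsidy, sellers receive Ps = Pb + 13 for each unit, where Pb is the price buyers pay.
Supply in terms of Pb becomes Qs = -79 + 4(Pb + 13) = -27 + 4Pb. Setting this equal to demand: 161.5 - 2.5Pb = -27 + 4Pb, so Pb = 29.
Sellers receive Ps = 29 + 13 = 42; Q' = 161.5 − 2.5·29 = 89.
The subsidy expands output by 89 − 69 = 20 past the efficient level; on those units the gap between marginal cost and willingness to pay runs from 0 up to 13.
DWL = ½ × 13 × 20 = 130.

Deadweight loss = $130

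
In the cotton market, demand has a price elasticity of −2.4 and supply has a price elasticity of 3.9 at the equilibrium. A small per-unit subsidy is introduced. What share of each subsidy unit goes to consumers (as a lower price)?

Consumer share = 13/21

For a small subsidy around the equilibrium, the benefit split depends on the relative slopes, which at a point are proportional to the elasticities.
Buyer share = εs/(εs + |εd|) = 3.9/(3.9 + 2.4) = 13/21; seller share = |εd|/(εs + |εd|) = 8/21.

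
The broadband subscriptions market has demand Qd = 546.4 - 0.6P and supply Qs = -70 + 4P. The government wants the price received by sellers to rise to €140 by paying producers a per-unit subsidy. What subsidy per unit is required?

At a seller price of 140, quantity supplied is -70 + 4·140 = 490.
Buyers absorb 490 only when they pay Pb with 546.4 − 0.6·Pb = 490, i.e. Pb = 94.
s = Ps − Pb = 140 − 94 = 46.

Required subsidy s = €46 per unit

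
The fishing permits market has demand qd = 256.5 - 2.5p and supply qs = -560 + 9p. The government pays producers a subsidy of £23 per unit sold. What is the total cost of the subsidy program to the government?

Pre-subsidy: 256.5 - 2.5p = -560 + 9p gives p* = 71, q* = 79.
With the subsidy, sellers receive ps = pb + 23 for each unit, where pb is the price buyers pay.
Supply in terms of pb becomes qs = -560 + 9(pb + 23) = -353 + 9pb. Setting this equal to demand: 256.5 - 2.5pb = -353 + 9pb, so pb = 53.
Sellers receive ps = 53 + 23 = 76; q' = 256.5 − 2.5·53 = 124.
Government outlay = subsidy × quantity = 23 × 124 = 2852.

Government cost = £2852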